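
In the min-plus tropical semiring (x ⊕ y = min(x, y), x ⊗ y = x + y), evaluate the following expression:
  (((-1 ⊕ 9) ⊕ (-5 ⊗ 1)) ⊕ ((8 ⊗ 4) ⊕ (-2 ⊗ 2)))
(((-1 ⊕ 9) ⊕ (-5 ⊗ 1)) ⊕ ((8 ⊗ 4) ⊕ (-2 ⊗ 2))) = -4

Expand innermost to outermost. Recall ⊕ takes the minimum of its arguments and ⊗ takes their sum. Working out the expression (((-1 ⊕ 9) ⊕ (-5 ⊗ 1)) ⊕ ((8 ⊗ 4) ⊕ (-2 ⊗ 2))) gives -4.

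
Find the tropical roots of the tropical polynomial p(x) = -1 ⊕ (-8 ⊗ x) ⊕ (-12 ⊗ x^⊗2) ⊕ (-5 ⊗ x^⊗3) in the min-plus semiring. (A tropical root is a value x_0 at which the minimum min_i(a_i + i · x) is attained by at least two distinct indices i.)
Roots: {-7, 4, 7}

Each tropical root is a break point of the lower envelope of the lines y = a_i + i · x (there are 4 lines, with slopes 0, 1, ..., 3). Only the lines that attain the minimum somewhere contribute to roots; other lines are dominated. Here the surviving (envelope) indices are i = 3, i = 2, i = 1, i = 0.
Intersections between consecutive envelope lines give the roots: for adjacent envelope indices i < j the intersection is x = (a_i − a_j) / (j − i). Reading off the sorted break points: {-7, 4, 7}.
Verification: at each break x_0, at least two indices attain the minimum of min_i(a_i + i · x_0).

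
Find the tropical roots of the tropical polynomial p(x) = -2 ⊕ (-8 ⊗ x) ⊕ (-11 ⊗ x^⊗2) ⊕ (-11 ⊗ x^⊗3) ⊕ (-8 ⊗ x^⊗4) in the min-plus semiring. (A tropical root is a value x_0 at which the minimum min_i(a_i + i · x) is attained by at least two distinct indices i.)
Roots: {-3, 0, 3, 6}

Each tropical root is a break point of the lower envelope of the lines y = a_i + i · x (there are 5 lines, with slopes 0, 1, ..., 4). Only the lines that attain the minimum somewhere contribute to roots; other lines are dominated. Here the surviving (envelope) indices are i = 4, i = 3, i = 2, i = 1, i = 0.
Intersections between consecutive envelope lines give the roots: for adjacent envelope indices i < j the intersection is x = (a_i − a_j) / (j − i). Reading off the sorted break points: {-3, 0, 3, 6}.
Verification: at each break x_0, at least two indices attain the minimum of min_i(a_i + i · x_0).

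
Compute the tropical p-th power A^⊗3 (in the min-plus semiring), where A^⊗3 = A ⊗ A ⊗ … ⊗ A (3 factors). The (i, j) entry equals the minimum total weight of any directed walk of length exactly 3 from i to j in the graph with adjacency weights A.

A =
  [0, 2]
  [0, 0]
A^⊗3 =
  [0, 2]
  [0, 0]

Each entry (A^⊗3)_ij equals the minimum over all length-3 walks i = v_0 → v_1 → … → v_3 = j of Σ_t A[v_t][v_{t+1}]. For example, for (i, j) = (0, 1) we minimise over 4 possible intermediate vertex sequences; the minimum is 2, attained along the walk 0 → 0 → 0 → 1.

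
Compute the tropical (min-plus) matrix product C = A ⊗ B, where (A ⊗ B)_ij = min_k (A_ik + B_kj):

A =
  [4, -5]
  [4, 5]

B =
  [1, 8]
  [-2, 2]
A ⊗ B =
  [-7, -3]
  [3, 7]

Apply the min-plus product entry-by-entry:
  C[0][0] = min over k of (A[0][0] + B[0][0] = 4 + 1 = 5, A[0][1] + B[1][0] = -5 + -2 = -7) = -7 (attained at k = 1)
  C[0][1] = min over k of (A[0][0] + B[0][1] = 4 + 8 = 12, A[0][1] + B[1][1] = -5 + 2 = -3) = -3 (attained at k = 1)
  C[1][0] = min over k of (A[1][0] + B[0][0] = 4 + 1 = 5, A[1][1] + B[1][0] = 5 + -2 = 3) = 3 (attained at k = 1)
  C[1][1] = min over k of (A[1][0] + B[0][1] = 4 + 8 = 12, A[1][1] + B[1][1] = 5 + 2 = 7) = 7 (attained at k = 1)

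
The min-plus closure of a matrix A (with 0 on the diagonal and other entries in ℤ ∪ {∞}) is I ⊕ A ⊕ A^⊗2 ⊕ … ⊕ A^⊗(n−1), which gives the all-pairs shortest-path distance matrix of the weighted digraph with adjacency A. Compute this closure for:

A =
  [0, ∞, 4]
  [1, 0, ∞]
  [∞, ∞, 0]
Closure =
  [0, ∞, 4]
  [1, 0, 5]
  [∞, ∞, 0]

This is the Floyd-Warshall all-pairs shortest-path computation. For each intermediate vertex k = 0, 1, …, 2, update dist[i][j] ← min(dist[i][j], dist[i][k] + dist[k][j]). The final matrix gives, for each (i, j), the minimum total weight of any directed path from i to j (possibly empty when i = j).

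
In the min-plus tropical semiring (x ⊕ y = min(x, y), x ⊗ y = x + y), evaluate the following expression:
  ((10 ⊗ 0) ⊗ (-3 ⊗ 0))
((10 ⊗ 0) ⊗ (-3 ⊗ 0)) = 7

Expand innermost to outermost. Recall ⊕ takes the minimum of its arguments and ⊗ takes their sum. Working out the expression ((10 ⊗ 0) ⊗ (-3 ⊗ 0)) gives 7.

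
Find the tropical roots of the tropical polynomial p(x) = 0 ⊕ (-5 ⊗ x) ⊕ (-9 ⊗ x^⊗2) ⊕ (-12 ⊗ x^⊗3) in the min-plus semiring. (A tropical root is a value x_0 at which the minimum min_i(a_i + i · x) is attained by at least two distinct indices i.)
Roots: {3, 4, 5}

Each tropical root is a break point of the lower envelope of the lines y = a_i + i · x (there are 4 lines, with slopes 0, 1, ..., 3). Only the lines that attain the minimum somewhere contribute to roots; other lines are dominated. Here the surviving (envelope) indices are i = 3, i = 2, i = 1, i = 0.
Intersections between consecutive envelope lines give the roots: for adjacent envelope indices i < j the intersection is x = (a_i − a_j) / (j − i). Reading off the sorted break points: {3, 4, 5}.
Verification: at each break x_0, at least two indices attain the minimum of min_i(a_i + i · x_0).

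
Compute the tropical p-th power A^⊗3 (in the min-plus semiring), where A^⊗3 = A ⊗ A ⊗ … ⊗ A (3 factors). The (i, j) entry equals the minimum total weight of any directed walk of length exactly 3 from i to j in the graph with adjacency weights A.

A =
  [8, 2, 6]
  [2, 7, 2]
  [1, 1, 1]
A^⊗3 =
  [5, 5, 5]
  [4, 4, 4]
  [3, 3, 3]

Each entry (A^⊗3)_ij equals the minimum over all length-3 walks i = v_0 → v_1 → … → v_3 = j of Σ_t A[v_t][v_{t+1}]. For example, for (i, j) = (0, 2) we minimise over 9 possible intermediate vertex sequences; the minimum is 5, attained along the walk 0 → 1 → 2 → 2.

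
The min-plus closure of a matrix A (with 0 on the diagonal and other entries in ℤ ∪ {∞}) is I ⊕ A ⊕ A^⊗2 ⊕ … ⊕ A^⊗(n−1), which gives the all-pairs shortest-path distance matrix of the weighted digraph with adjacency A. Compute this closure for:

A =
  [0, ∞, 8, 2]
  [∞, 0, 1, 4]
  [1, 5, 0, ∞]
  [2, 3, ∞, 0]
Closure =
  [0, 5, 6, 2]
  [2, 0, 1, 4]
  [1, 5, 0, 3]
  [2, 3, 4, 0]

This is the Floyd-Warshall all-pairs shortest-path computation. For each intermediate vertex k = 0, 1, …, 3, update dist[i][j] ← min(dist[i][j], dist[i][k] + dist[k][j]). The final matrix gives, for each (i, j), the minimum total weight of any directed path from i to j (possibly empty when i = j).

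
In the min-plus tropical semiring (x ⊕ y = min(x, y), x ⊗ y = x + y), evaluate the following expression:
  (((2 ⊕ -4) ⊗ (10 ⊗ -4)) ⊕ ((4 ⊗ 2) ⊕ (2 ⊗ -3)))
(((2 ⊕ -4) ⊗ (10 ⊗ -4)) ⊕ ((4 ⊗ 2) ⊕ (2 ⊗ -3))) = -1

Expand innermost to outermost. Recall ⊕ takes the minimum of its arguments and ⊗ takes their sum. Working out the expression (((2 ⊕ -4) ⊗ (10 ⊗ -4)) ⊕ ((4 ⊗ 2) ⊕ (2 ⊗ -3))) gives -1.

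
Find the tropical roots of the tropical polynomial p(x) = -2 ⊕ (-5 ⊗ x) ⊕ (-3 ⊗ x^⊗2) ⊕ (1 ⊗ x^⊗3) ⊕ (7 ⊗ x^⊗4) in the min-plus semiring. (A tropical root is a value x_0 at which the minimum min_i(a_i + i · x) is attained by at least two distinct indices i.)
Roots: {-6, -4, -2, 3}

Each tropical root is a break point of the lower envelope of the lines y = a_i + i · x (there are 5 lines, with slopes 0, 1, ..., 4). Only the lines that attain the minimum somewhere contribute to roots; other lines are dominated. Here the surviving (envelope) indices are i = 4, i = 3, i = 2, i = 1, i = 0.
Intersections between consecutive envelope lines give the roots: for adjacent envelope indices i < j the intersection is x = (a_i − a_j) / (j − i). Reading off the sorted break points: {-6, -4, -2, 3}.
Verification: at each break x_0, at least two indices attain the minimum of min_i(a_i + i · x_0).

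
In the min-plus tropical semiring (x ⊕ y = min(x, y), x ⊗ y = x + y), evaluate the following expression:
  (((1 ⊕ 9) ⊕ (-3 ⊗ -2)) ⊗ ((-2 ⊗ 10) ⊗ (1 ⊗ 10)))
(((1 ⊕ 9) ⊕ (-3 ⊗ -2)) ⊗ ((-2 ⊗ 10) ⊗ (1 ⊗ 10))) = 14

Expand innermost to outermost. Recall ⊕ takes the minimum of its arguments and ⊗ takes their sum. Working out the expression (((1 ⊕ 9) ⊕ (-3 ⊗ -2)) ⊗ ((-2 ⊗ 10) ⊗ (1 ⊗ 10))) gives 14.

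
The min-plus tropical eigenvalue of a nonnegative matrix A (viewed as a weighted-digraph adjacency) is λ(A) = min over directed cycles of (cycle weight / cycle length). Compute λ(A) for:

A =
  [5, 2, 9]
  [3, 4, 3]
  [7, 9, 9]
λ(A) = 5/2

Enumerate directed cycles and compute their means (weight / length). Sample:
  cycle 0 → 0: weight = 5, length = 1, mean = 5/1 ≈ 5.000
  cycle 1 → 1: weight = 4, length = 1, mean = 4/1 ≈ 4.000
  cycle 2 → 2: weight = 9, length = 1, mean = 9/1 ≈ 9.000
  cycle 0 → 1 → 0: weight = 5, length = 2, mean = 5/2 ≈ 2.500
  cycle 0 → 2 → 0: weight = 16, length = 2, mean = 16/2 ≈ 8.000
  cycle 1 → 0 → 1: weight = 5, length = 2, mean = 5/2 ≈ 2.500
Minimum mean = 2.500, attained e.g. along the cycle 0 → 1 → 0 with weight 5 and length 2. So λ(A) = 5/2 = 5/2.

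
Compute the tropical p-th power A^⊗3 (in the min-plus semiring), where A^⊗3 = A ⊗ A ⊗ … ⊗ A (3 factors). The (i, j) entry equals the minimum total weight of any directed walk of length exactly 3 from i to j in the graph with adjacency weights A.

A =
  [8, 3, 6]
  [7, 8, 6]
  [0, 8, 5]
A^⊗3 =
  [9, 9, 12]
  [11, 9, 12]
  [6, 8, 9]

Each entry (A^⊗3)_ij equals the minimum over all length-3 walks i = v_0 → v_1 → … → v_3 = j of Σ_t A[v_t][v_{t+1}]. For example, for (i, j) = (0, 2) we minimise over 9 possible intermediate vertex sequences; the minimum is 12, attained along the walk 0 → 2 → 0 → 2.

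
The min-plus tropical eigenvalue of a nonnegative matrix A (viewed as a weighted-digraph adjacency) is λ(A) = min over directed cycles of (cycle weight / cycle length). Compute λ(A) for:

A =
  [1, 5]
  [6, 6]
λ(A) = 1

Enumerate directed cycles and compute their means (weight / length). Sample:
  cycle 0 → 0: weight = 1, length = 1, mean = 1/1 ≈ 1.000
  cycle 1 → 1: weight = 6, length = 1, mean = 6/1 ≈ 6.000
  cycle 0 → 1 → 0: weight = 11, length = 2, mean = 11/2 ≈ 5.500
  cycle 1 → 0 → 1: weight = 11, length = 2, mean = 11/2 ≈ 5.500
Minimum mean = 1.000, attained e.g. along the cycle 0 → 0 with weight 1 and length 1. So λ(A) = 1/1 = 1.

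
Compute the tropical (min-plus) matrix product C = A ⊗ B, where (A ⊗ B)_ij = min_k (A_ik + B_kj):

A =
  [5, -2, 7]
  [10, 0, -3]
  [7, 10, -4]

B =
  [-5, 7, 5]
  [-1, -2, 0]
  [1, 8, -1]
A ⊗ B =
  [-3, -4, -2]
  [-2, -2, -4]
  [-3, 4, -5]

Apply the min-plus product entry-by-entry:
  C[0][0] = min over k of (A[0][0] + B[0][0] = 5 + -5 = 0, A[0][1] + B[1][0] = -2 + -1 = -3, A[0][2] + B[2][0] = 7 + 1 = 8) = -3 (attained at k = 1)
  C[0][1] = min over k of (A[0][0] + B[0][1] = 5 + 7 = 12, A[0][1] + B[1][1] = -2 + -2 = -4, A[0][2] + B[2][1] = 7 + 8 = 15) = -4 (attained at k = 1)
  C[0][2] = min over k of (A[0][0] + B[0][2] = 5 + 5 = 10, A[0][1] + B[1][2] = -2 + 0 = -2, A[0][2] + B[2][2] = 7 + -1 = 6) = -2 (attained at k = 1)
  C[1][0] = min over k of (A[1][0] + B[0][0] = 10 + -5 = 5, A[1][1] + B[1][0] = 0 + -1 = -1, A[1][2] + B[2][0] = -3 + 1 = -2) = -2 (attained at k = 2)
  C[1][1] = min over k of (A[1][0] + B[0][1] = 10 + 7 = 17, A[1][1] + B[1][1] = 0 + -2 = -2, A[1][2] + B[2][1] = -3 + 8 = 5) = -2 (attained at k = 1)
  C[1][2] = min over k of (A[1][0] + B[0][2] = 10 + 5 = 15, A[1][1] + B[1][2] = 0 + 0 = 0, A[1][2] + B[2][2] = -3 + -1 = -4) = -4 (attained at k = 2)
  C[2][0] = min over k of (A[2][0] + B[0][0] = 7 + -5 = 2, A[2][1] + B[1][0] = 10 + -1 = 9, A[2][2] + B[2][0] = -4 + 1 = -3) = -3 (attained at k = 2)
  C[2][1] = min over k of (A[2][0] + B[0][1] = 7 + 7 = 14, A[2][1] + B[1][1] = 10 + -2 = 8, A[2][2] + B[2][1] = -4 + 8 = 4) = 4 (attained at k = 2)
  C[2][2] = min over k of (A[2][0] + B[0][2] = 7 + 5 = 12, A[2][1] + B[1][2] = 10 + 0 = 10, A[2][2] + B[2][2] = -4 + -1 = -5) = -5 (attained at k = 2)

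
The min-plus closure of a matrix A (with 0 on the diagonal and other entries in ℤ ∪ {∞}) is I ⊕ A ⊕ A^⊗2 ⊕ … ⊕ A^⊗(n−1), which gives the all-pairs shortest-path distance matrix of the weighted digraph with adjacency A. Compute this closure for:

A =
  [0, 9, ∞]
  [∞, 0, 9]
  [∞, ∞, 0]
Closure =
  [0, 9, 18]
  [∞, 0, 9]
  [∞, ∞, 0]

This is the Floyd-Warshall all-pairs shortest-path computation. For each intermediate vertex k = 0, 1, …, 2, update dist[i][j] ← min(dist[i][j], dist[i][k] + dist[k][j]). The final matrix gives, for each (i, j), the minimum total weight of any directed path from i to j (possibly empty when i = j).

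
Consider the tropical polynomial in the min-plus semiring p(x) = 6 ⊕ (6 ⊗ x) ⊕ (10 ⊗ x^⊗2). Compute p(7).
p(7) = 6

A tropical monomial a ⊗ x^⊗i evaluates to a + i · x. Evaluating each term at x = 7:
  Term 0 contributes 6 + 0 · 7 = 6
  Term 1 contributes 6 + 1 · 7 = 13
  Term 2 contributes 10 + 2 · 7 = 24
p(7) = ⊕ of these = min[6, 13, 24] = 6.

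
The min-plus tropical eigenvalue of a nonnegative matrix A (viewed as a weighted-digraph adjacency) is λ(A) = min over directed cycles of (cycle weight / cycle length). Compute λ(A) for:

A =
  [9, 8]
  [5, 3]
λ(A) = 3

Enumerate directed cycles and compute their means (weight / length). Sample:
  cycle 0 → 0: weight = 9, length = 1, mean = 9/1 ≈ 9.000
  cycle 1 → 1: weight = 3, length = 1, mean = 3/1 ≈ 3.000
  cycle 0 → 1 → 0: weight = 13, length = 2, mean = 13/2 ≈ 6.500
  cycle 1 → 0 → 1: weight = 13, length = 2, mean = 13/2 ≈ 6.500
Minimum mean = 3.000, attained e.g. along the cycle 1 → 1 with weight 3 and length 1. So λ(A) = 3/1 = 3.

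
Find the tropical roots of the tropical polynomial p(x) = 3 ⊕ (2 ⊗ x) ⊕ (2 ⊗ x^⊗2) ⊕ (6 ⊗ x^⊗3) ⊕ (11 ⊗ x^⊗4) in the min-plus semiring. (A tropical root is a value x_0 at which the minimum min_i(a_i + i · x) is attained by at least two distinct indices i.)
Roots: {-5, -4, 0, 1}

Each tropical root is a break point of the lower envelope of the lines y = a_i + i · x (there are 5 lines, with slopes 0, 1, ..., 4). Only the lines that attain the minimum somewhere contribute to roots; other lines are dominated. Here the surviving (envelope) indices are i = 4, i = 3, i = 2, i = 1, i = 0.
Intersections between consecutive envelope lines give the roots: for adjacent envelope indices i < j the intersection is x = (a_i − a_j) / (j − i). Reading off the sorted break points: {-5, -4, 0, 1}.
Verification: at each break x_0, at least two indices attain the minimum of min_i(a_i + i · x_0).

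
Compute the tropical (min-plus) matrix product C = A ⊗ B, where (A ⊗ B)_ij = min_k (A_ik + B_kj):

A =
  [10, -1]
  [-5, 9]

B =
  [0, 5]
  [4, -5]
A ⊗ B =
  [3, -6]
  [-5, 0]

Apply the min-plus product entry-by-entry:
  C[0][0] = min over k of (A[0][0] + B[0][0] = 10 + 0 = 10, A[0][1] + B[1][0] = -1 + 4 = 3) = 3 (attained at k = 1)
  C[0][1] = min over k of (A[0][0] + B[0][1] = 10 + 5 = 15, A[0][1] + B[1][1] = -1 + -5 = -6) = -6 (attained at k = 1)
  C[1][0] = min over k of (A[1][0] + B[0][0] = -5 + 0 = -5, A[1][1] + B[1][0] = 9 + 4 = 13) = -5 (attained at k = 0)
  C[1][1] = min over k of (A[1][0] + B[0][1] = -5 + 5 = 0, A[1][1] + B[1][1] = 9 + -5 = 4) = 0 (attained at k = 0)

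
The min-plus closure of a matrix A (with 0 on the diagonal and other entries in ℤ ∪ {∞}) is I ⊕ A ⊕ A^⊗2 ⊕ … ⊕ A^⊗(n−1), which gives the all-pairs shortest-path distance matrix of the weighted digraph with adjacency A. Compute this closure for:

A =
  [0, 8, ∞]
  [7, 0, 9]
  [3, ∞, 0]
Closure =
  [0, 8, 17]
  [7, 0, 9]
  [3, 11, 0]

This is the Floyd-Warshall all-pairs shortest-path computation. For each intermediate vertex k = 0, 1, …, 2, update dist[i][j] ← min(dist[i][j], dist[i][k] + dist[k][j]). The final matrix gives, for each (i, j), the minimum total weight of any directed path from i to j (possibly empty when i = j).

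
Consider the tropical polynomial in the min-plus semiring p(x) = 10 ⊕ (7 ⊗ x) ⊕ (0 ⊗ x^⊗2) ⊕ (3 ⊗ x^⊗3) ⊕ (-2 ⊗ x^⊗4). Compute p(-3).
p(-3) = -14

A tropical monomial a ⊗ x^⊗i evaluates to a + i · x. Evaluating each term at x = -3:
  Term 0 contributes 10 + 0 · -3 = 10
  Term 1 contributes 7 + 1 · -3 = 4
  Term 2 contributes 0 + 2 · -3 = -6
  Term 3 contributes 3 + 3 · -3 = -6
  Term 4 contributes -2 + 4 · -3 = -14
p(-3) = ⊕ of these = min[10, 4, -6, -6, -14] = -14.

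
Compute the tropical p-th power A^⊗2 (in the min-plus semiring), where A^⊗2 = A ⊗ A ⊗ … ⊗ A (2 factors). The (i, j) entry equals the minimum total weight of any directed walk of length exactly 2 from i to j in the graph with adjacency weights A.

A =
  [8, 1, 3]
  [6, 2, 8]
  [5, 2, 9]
A^⊗2 =
  [7, 3, 9]
  [8, 4, 9]
  [8, 4, 8]

Each entry (A^⊗2)_ij equals the minimum over all length-2 walks i = v_0 → v_1 → … → v_2 = j of Σ_t A[v_t][v_{t+1}]. For example, for (i, j) = (0, 2) we minimise over 3 possible intermediate vertex sequences; the minimum is 9, attained along the walk 0 → 1 → 2.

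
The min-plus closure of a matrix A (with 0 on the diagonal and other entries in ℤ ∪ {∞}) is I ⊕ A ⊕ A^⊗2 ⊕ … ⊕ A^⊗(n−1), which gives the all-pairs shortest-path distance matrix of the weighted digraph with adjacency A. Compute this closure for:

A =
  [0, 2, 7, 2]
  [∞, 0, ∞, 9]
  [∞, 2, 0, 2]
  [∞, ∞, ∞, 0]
Closure =
  [0, 2, 7, 2]
  [∞, 0, ∞, 9]
  [∞, 2, 0, 2]
  [∞, ∞, ∞, 0]

This is the Floyd-Warshall all-pairs shortest-path computation. For each intermediate vertex k = 0, 1, …, 3, update dist[i][j] ← min(dist[i][j], dist[i][k] + dist[k][j]). The final matrix gives, for each (i, j), the minimum total weight of any directed path from i to j (possibly empty when i = j).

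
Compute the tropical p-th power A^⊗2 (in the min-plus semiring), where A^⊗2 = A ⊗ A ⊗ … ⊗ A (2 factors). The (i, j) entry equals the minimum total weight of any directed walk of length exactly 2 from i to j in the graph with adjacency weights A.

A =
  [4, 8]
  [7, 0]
A^⊗2 =
  [8, 8]
  [7, 0]

Each entry (A^⊗2)_ij equals the minimum over all length-2 walks i = v_0 → v_1 → … → v_2 = j of Σ_t A[v_t][v_{t+1}]. For example, for (i, j) = (0, 1) we minimise over 2 possible intermediate vertex sequences; the minimum is 8, attained along the walk 0 → 1 → 1.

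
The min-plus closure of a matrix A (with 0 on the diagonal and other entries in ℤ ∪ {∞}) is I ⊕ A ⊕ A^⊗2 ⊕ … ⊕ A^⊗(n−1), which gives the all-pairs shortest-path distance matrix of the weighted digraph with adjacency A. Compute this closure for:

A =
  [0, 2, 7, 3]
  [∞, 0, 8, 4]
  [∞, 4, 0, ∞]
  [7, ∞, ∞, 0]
Closure =
  [0, 2, 7, 3]
  [11, 0, 8, 4]
  [15, 4, 0, 8]
  [7, 9, 14, 0]

This is the Floyd-Warshall all-pairs shortest-path computation. For each intermediate vertex k = 0, 1, …, 3, update dist[i][j] ← min(dist[i][j], dist[i][k] + dist[k][j]). The final matrix gives, for each (i, j), the minimum total weight of any directed path from i to j (possibly empty when i = j).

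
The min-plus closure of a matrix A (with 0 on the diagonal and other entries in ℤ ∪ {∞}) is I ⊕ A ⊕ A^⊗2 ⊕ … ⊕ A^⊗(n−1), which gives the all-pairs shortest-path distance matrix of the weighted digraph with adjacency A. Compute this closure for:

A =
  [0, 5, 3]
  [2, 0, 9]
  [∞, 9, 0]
Closure =
  [0, 5, 3]
  [2, 0, 5]
  [11, 9, 0]

This is the Floyd-Warshall all-pairs shortest-path computation. For each intermediate vertex k = 0, 1, …, 2, update dist[i][j] ← min(dist[i][j], dist[i][k] + dist[k][j]). The final matrix gives, for each (i, j), the minimum total weight of any directed path from i to j (possibly empty when i = j).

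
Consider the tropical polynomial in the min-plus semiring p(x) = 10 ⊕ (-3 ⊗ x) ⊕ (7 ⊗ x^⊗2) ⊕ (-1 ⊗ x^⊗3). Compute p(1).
p(1) = -2

A tropical monomial a ⊗ x^⊗i evaluates to a + i · x. Evaluating each term at x = 1:
  Term 0 contributes 10 + 0 · 1 = 10
  Term 1 contributes -3 + 1 · 1 = -2
  Term 2 contributes 7 + 2 · 1 = 9
  Term 3 contributes -1 + 3 · 1 = 2
p(1) = ⊕ of these = min[10, -2, 9, 2] = -2.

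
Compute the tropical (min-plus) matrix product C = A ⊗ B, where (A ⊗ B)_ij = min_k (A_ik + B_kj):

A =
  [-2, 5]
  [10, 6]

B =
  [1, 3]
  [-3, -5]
A ⊗ B =
  [-1, 0]
  [3, 1]

Apply the min-plus product entry-by-entry:
  C[0][0] = min over k of (A[0][0] + B[0][0] = -2 + 1 = -1, A[0][1] + B[1][0] = 5 + -3 = 2) = -1 (attained at k = 0)
  C[0][1] = min over k of (A[0][0] + B[0][1] = -2 + 3 = 1, A[0][1] + B[1][1] = 5 + -5 = 0) = 0 (attained at k = 1)
  C[1][0] = min over k of (A[1][0] + B[0][0] = 10 + 1 = 11, A[1][1] + B[1][0] = 6 + -3 = 3) = 3 (attained at k = 1)
  C[1][1] = min over k of (A[1][0] + B[0][1] = 10 + 3 = 13, A[1][1] + B[1][1] = 6 + -5 = 1) = 1 (attained at k = 1)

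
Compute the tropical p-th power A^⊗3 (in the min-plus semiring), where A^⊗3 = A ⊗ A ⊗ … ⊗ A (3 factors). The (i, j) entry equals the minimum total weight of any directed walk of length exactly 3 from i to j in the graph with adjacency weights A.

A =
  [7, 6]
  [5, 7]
A^⊗3 =
  [18, 17]
  [16, 18]

Each entry (A^⊗3)_ij equals the minimum over all length-3 walks i = v_0 → v_1 → … → v_3 = j of Σ_t A[v_t][v_{t+1}]. For example, for (i, j) = (0, 1) we minimise over 4 possible intermediate vertex sequences; the minimum is 17, attained along the walk 0 → 1 → 0 → 1.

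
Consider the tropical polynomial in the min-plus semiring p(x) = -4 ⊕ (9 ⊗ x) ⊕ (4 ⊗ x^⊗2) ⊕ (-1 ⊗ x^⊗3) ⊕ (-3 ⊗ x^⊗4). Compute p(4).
p(4) = -4

A tropical monomial a ⊗ x^⊗i evaluates to a + i · x. Evaluating each term at x = 4:
  Term 0 contributes -4 + 0 · 4 = -4
  Term 1 contributes 9 + 1 · 4 = 13
  Term 2 contributes 4 + 2 · 4 = 12
  Term 3 contributes -1 + 3 · 4 = 11
  Term 4 contributes -3 + 4 · 4 = 13
p(4) = ⊕ of these = min[-4, 13, 12, 11, 13] = -4.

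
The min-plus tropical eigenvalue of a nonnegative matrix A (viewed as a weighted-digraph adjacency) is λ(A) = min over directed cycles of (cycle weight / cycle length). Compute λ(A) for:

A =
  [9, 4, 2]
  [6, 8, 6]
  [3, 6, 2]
λ(A) = 2

Enumerate directed cycles and compute their means (weight / length). Sample:
  cycle 0 → 0: weight = 9, length = 1, mean = 9/1 ≈ 9.000
  cycle 1 → 1: weight = 8, length = 1, mean = 8/1 ≈ 8.000
  cycle 2 → 2: weight = 2, length = 1, mean = 2/1 ≈ 2.000
  cycle 0 → 1 → 0: weight = 10, length = 2, mean = 10/2 ≈ 5.000
  cycle 0 → 2 → 0: weight = 5, length = 2, mean = 5/2 ≈ 2.500
  cycle 1 → 0 → 1: weight = 10, length = 2, mean = 10/2 ≈ 5.000
Minimum mean = 2.000, attained e.g. along the cycle 2 → 2 with weight 2 and length 1. So λ(A) = 2/1 = 2.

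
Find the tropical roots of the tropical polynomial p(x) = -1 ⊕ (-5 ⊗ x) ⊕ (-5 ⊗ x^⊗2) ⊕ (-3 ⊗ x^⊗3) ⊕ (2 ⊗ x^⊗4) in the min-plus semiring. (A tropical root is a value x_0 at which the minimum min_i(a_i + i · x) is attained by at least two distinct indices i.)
Roots: {-5, -2, 0, 4}

Each tropical root is a break point of the lower envelope of the lines y = a_i + i · x (there are 5 lines, with slopes 0, 1, ..., 4). Only the lines that attain the minimum somewhere contribute to roots; other lines are dominated. Here the surviving (envelope) indices are i = 4, i = 3, i = 2, i = 1, i = 0.
Intersections between consecutive envelope lines give the roots: for adjacent envelope indices i < j the intersection is x = (a_i − a_j) / (j − i). Reading off the sorted break points: {-5, -2, 0, 4}.
Verification: at each break x_0, at least two indices attain the minimum of min_i(a_i + i · x_0).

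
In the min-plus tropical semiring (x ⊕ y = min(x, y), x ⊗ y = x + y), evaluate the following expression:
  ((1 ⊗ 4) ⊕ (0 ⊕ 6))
((1 ⊗ 4) ⊕ (0 ⊕ 6)) = 0

Expand innermost to outermost. Recall ⊕ takes the minimum of its arguments and ⊗ takes their sum. Working out the expression ((1 ⊗ 4) ⊕ (0 ⊕ 6)) gives 0.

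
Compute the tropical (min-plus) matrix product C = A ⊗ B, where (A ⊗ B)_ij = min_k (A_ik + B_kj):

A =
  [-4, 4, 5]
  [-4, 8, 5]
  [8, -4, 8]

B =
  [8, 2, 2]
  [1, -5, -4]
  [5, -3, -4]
A ⊗ B =
  [4, -2, -2]
  [4, -2, -2]
  [-3, -9, -8]

Apply the min-plus product entry-by-entry:
  C[0][0] = min over k of (A[0][0] + B[0][0] = -4 + 8 = 4, A[0][1] + B[1][0] = 4 + 1 = 5, A[0][2] + B[2][0] = 5 + 5 = 10) = 4 (attained at k = 0)
  C[0][1] = min over k of (A[0][0] + B[0][1] = -4 + 2 = -2, A[0][1] + B[1][1] = 4 + -5 = -1, A[0][2] + B[2][1] = 5 + -3 = 2) = -2 (attained at k = 0)
  C[0][2] = min over k of (A[0][0] + B[0][2] = -4 + 2 = -2, A[0][1] + B[1][2] = 4 + -4 = 0, A[0][2] + B[2][2] = 5 + -4 = 1) = -2 (attained at k = 0)
  C[1][0] = min over k of (A[1][0] + B[0][0] = -4 + 8 = 4, A[1][1] + B[1][0] = 8 + 1 = 9, A[1][2] + B[2][0] = 5 + 5 = 10) = 4 (attained at k = 0)
  C[1][1] = min over k of (A[1][0] + B[0][1] = -4 + 2 = -2, A[1][1] + B[1][1] = 8 + -5 = 3, A[1][2] + B[2][1] = 5 + -3 = 2) = -2 (attained at k = 0)
  C[1][2] = min over k of (A[1][0] + B[0][2] = -4 + 2 = -2, A[1][1] + B[1][2] = 8 + -4 = 4, A[1][2] + B[2][2] = 5 + -4 = 1) = -2 (attained at k = 0)
  C[2][0] = min over k of (A[2][0] + B[0][0] = 8 + 8 = 16, A[2][1] + B[1][0] = -4 + 1 = -3, A[2][2] + B[2][0] = 8 + 5 = 13) = -3 (attained at k = 1)
  C[2][1] = min over k of (A[2][0] + B[0][1] = 8 + 2 = 10, A[2][1] + B[1][1] = -4 + -5 = -9, A[2][2] + B[2][1] = 8 + -3 = 5) = -9 (attained at k = 1)
  C[2][2] = min over k of (A[2][0] + B[0][2] = 8 + 2 = 10, A[2][1] + B[1][2] = -4 + -4 = -8, A[2][2] + B[2][2] = 8 + -4 = 4) = -8 (attained at k = 1)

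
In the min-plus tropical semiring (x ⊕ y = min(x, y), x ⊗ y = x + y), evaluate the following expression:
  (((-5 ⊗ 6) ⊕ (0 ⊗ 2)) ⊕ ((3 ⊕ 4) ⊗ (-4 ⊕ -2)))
(((-5 ⊗ 6) ⊕ (0 ⊗ 2)) ⊕ ((3 ⊕ 4) ⊗ (-4 ⊕ -2))) = -1

Expand innermost to outermost. Recall ⊕ takes the minimum of its arguments and ⊗ takes their sum. Working out the expression (((-5 ⊗ 6) ⊕ (0 ⊗ 2)) ⊕ ((3 ⊕ 4) ⊗ (-4 ⊕ -2))) gives -1.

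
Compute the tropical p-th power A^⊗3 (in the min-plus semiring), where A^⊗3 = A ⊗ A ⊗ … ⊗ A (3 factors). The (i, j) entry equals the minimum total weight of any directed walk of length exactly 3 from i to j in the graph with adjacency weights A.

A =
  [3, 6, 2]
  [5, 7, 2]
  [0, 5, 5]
A^⊗3 =
  [5, 8, 4]
  [5, 8, 4]
  [2, 7, 5]

Each entry (A^⊗3)_ij equals the minimum over all length-3 walks i = v_0 → v_1 → … → v_3 = j of Σ_t A[v_t][v_{t+1}]. For example, for (i, j) = (0, 2) we minimise over 9 possible intermediate vertex sequences; the minimum is 4, attained along the walk 0 → 2 → 0 → 2.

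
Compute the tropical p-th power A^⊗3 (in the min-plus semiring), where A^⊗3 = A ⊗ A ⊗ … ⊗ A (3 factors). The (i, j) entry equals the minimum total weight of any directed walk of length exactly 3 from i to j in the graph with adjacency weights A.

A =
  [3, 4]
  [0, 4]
A^⊗3 =
  [7, 8]
  [4, 7]

Each entry (A^⊗3)_ij equals the minimum over all length-3 walks i = v_0 → v_1 → … → v_3 = j of Σ_t A[v_t][v_{t+1}]. For example, for (i, j) = (0, 1) we minimise over 4 possible intermediate vertex sequences; the minimum is 8, attained along the walk 0 → 1 → 0 → 1.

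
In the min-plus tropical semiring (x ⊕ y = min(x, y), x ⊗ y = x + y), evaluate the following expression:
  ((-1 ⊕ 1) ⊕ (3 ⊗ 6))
((-1 ⊕ 1) ⊕ (3 ⊗ 6)) = -1

Expand innermost to outermost. Recall ⊕ takes the minimum of its arguments and ⊗ takes their sum. Working out the expression ((-1 ⊕ 1) ⊕ (3 ⊗ 6)) gives -1.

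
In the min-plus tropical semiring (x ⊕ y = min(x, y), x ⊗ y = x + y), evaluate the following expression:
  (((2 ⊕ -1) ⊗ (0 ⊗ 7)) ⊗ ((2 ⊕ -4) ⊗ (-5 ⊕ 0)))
(((2 ⊕ -1) ⊗ (0 ⊗ 7)) ⊗ ((2 ⊕ -4) ⊗ (-5 ⊕ 0))) = -3

Expand innermost to outermost. Recall ⊕ takes the minimum of its arguments and ⊗ takes their sum. Working out the expression (((2 ⊕ -1) ⊗ (0 ⊗ 7)) ⊗ ((2 ⊕ -4) ⊗ (-5 ⊕ 0))) gives -3.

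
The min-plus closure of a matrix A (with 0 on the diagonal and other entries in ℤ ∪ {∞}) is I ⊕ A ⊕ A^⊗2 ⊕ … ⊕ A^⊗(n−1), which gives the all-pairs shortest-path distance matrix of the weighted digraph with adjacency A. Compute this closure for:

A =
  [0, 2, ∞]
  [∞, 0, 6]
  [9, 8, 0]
Closure =
  [0, 2, 8]
  [15, 0, 6]
  [9, 8, 0]

This is the Floyd-Warshall all-pairs shortest-path computation. For each intermediate vertex k = 0, 1, …, 2, update dist[i][j] ← min(dist[i][j], dist[i][k] + dist[k][j]). The final matrix gives, for each (i, j), the minimum total weight of any directed path from i to j (possibly empty when i = j).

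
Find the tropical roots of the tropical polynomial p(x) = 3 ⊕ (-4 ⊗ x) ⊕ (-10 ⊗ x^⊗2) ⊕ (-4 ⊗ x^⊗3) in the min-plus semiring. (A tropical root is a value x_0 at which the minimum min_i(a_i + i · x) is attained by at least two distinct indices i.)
Roots: {-6, 6, 7}

Each tropical root is a break point of the lower envelope of the lines y = a_i + i · x (there are 4 lines, with slopes 0, 1, ..., 3). Only the lines that attain the minimum somewhere contribute to roots; other lines are dominated. Here the surviving (envelope) indices are i = 3, i = 2, i = 1, i = 0.
Intersections between consecutive envelope lines give the roots: for adjacent envelope indices i < j the intersection is x = (a_i − a_j) / (j − i). Reading off the sorted break points: {-6, 6, 7}.
Verification: at each break x_0, at least two indices attain the minimum of min_i(a_i + i · x_0).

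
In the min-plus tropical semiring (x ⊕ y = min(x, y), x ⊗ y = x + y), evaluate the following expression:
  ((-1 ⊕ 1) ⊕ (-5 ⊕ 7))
((-1 ⊕ 1) ⊕ (-5 ⊕ 7)) = -5

Expand innermost to outermost. Recall ⊕ takes the minimum of its arguments and ⊗ takes their sum. Working out the expression ((-1 ⊕ 1) ⊕ (-5 ⊕ 7)) gives -5.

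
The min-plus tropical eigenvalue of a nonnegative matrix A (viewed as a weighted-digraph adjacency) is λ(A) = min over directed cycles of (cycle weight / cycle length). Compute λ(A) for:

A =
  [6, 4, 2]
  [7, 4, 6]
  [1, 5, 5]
λ(A) = 3/2

Enumerate directed cycles and compute their means (weight / length). Sample:
  cycle 0 → 0: weight = 6, length = 1, mean = 6/1 ≈ 6.000
  cycle 1 → 1: weight = 4, length = 1, mean = 4/1 ≈ 4.000
  cycle 2 → 2: weight = 5, length = 1, mean = 5/1 ≈ 5.000
  cycle 0 → 1 → 0: weight = 11, length = 2, mean = 11/2 ≈ 5.500
  cycle 0 → 2 → 0: weight = 3, length = 2, mean = 3/2 ≈ 1.500
  cycle 1 → 0 → 1: weight = 11, length = 2, mean = 11/2 ≈ 5.500
Minimum mean = 1.500, attained e.g. along the cycle 0 → 2 → 0 with weight 3 and length 2. So λ(A) = 3/2 = 3/2.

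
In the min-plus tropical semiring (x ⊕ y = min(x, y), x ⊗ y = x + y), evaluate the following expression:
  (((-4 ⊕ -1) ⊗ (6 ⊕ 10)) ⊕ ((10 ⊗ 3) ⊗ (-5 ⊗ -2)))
(((-4 ⊕ -1) ⊗ (6 ⊕ 10)) ⊕ ((10 ⊗ 3) ⊗ (-5 ⊗ -2))) = 2

Expand innermost to outermost. Recall ⊕ takes the minimum of its arguments and ⊗ takes their sum. Working out the expression (((-4 ⊕ -1) ⊗ (6 ⊕ 10)) ⊕ ((10 ⊗ 3) ⊗ (-5 ⊗ -2))) gives 2.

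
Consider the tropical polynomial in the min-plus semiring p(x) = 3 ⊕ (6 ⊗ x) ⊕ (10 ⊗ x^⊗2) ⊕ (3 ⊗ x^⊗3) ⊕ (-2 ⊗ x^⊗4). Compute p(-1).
p(-1) = -6

A tropical monomial a ⊗ x^⊗i evaluates to a + i · x. Evaluating each term at x = -1:
  Term 0 contributes 3 + 0 · -1 = 3
  Term 1 contributes 6 + 1 · -1 = 5
  Term 2 contributes 10 + 2 · -1 = 8
  Term 3 contributes 3 + 3 · -1 = 0
  Term 4 contributes -2 + 4 · -1 = -6
p(-1) = ⊕ of these = min[3, 5, 8, 0, -6] = -6.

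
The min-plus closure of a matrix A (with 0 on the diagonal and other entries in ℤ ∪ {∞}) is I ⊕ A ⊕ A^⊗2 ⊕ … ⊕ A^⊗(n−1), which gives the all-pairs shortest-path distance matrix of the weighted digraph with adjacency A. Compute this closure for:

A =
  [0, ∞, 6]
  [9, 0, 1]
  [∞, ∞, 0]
Closure =
  [0, ∞, 6]
  [9, 0, 1]
  [∞, ∞, 0]

This is the Floyd-Warshall all-pairs shortest-path computation. For each intermediate vertex k = 0, 1, …, 2, update dist[i][j] ← min(dist[i][j], dist[i][k] + dist[k][j]). The final matrix gives, for each (i, j), the minimum total weight of any directed path from i to j (possibly empty when i = j).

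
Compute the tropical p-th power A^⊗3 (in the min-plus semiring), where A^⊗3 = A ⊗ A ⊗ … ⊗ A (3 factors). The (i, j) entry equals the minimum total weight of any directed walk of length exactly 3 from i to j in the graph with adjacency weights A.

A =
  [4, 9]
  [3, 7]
A^⊗3 =
  [12, 17]
  [11, 16]

Each entry (A^⊗3)_ij equals the minimum over all length-3 walks i = v_0 → v_1 → … → v_3 = j of Σ_t A[v_t][v_{t+1}]. For example, for (i, j) = (0, 1) we minimise over 4 possible intermediate vertex sequences; the minimum is 17, attained along the walk 0 → 0 → 0 → 1.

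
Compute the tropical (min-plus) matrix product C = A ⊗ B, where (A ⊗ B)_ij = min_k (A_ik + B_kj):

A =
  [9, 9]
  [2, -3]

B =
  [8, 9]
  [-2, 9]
A ⊗ B =
  [7, 18]
  [-5, 6]

Apply the min-plus product entry-by-entry:
  C[0][0] = min over k of (A[0][0] + B[0][0] = 9 + 8 = 17, A[0][1] + B[1][0] = 9 + -2 = 7) = 7 (attained at k = 1)
  C[0][1] = min over k of (A[0][0] + B[0][1] = 9 + 9 = 18, A[0][1] + B[1][1] = 9 + 9 = 18) = 18 (attained at k = 0)
  C[1][0] = min over k of (A[1][0] + B[0][0] = 2 + 8 = 10, A[1][1] + B[1][0] = -3 + -2 = -5) = -5 (attained at k = 1)
  C[1][1] = min over k of (A[1][0] + B[0][1] = 2 + 9 = 11, A[1][1] + B[1][1] = -3 + 9 = 6) = 6 (attained at k = 1)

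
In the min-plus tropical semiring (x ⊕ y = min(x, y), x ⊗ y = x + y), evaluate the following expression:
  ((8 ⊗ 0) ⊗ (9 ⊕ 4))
((8 ⊗ 0) ⊗ (9 ⊕ 4)) = 12

Expand innermost to outermost. Recall ⊕ takes the minimum of its arguments and ⊗ takes their sum. Working out the expression ((8 ⊗ 0) ⊗ (9 ⊕ 4)) gives 12.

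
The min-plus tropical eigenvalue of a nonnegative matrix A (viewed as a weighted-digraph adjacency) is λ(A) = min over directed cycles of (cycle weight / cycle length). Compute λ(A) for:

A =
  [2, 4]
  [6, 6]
λ(A) = 2

Enumerate directed cycles and compute their means (weight / length). Sample:
  cycle 0 → 0: weight = 2, length = 1, mean = 2/1 ≈ 2.000
  cycle 1 → 1: weight = 6, length = 1, mean = 6/1 ≈ 6.000
  cycle 0 → 1 → 0: weight = 10, length = 2, mean = 10/2 ≈ 5.000
  cycle 1 → 0 → 1: weight = 10, length = 2, mean = 10/2 ≈ 5.000
Minimum mean = 2.000, attained e.g. along the cycle 0 → 0 with weight 2 and length 1. So λ(A) = 2/1 = 2.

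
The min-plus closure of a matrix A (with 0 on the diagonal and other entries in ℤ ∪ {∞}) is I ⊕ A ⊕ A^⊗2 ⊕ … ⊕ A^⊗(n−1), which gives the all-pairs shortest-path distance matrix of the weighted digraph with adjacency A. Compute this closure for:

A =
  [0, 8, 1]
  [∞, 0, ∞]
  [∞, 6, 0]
Closure =
  [0, 7, 1]
  [∞, 0, ∞]
  [∞, 6, 0]

This is the Floyd-Warshall all-pairs shortest-path computation. For each intermediate vertex k = 0, 1, …, 2, update dist[i][j] ← min(dist[i][j], dist[i][k] + dist[k][j]). The final matrix gives, for each (i, j), the minimum total weight of any directed path from i to j (possibly empty when i = j).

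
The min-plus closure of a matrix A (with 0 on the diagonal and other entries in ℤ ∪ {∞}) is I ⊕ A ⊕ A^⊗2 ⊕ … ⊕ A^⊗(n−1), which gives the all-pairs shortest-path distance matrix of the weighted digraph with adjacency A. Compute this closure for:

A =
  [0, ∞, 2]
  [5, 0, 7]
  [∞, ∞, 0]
Closure =
  [0, ∞, 2]
  [5, 0, 7]
  [∞, ∞, 0]

This is the Floyd-Warshall all-pairs shortest-path computation. For each intermediate vertex k = 0, 1, …, 2, update dist[i][j] ← min(dist[i][j], dist[i][k] + dist[k][j]). The final matrix gives, for each (i, j), the minimum total weight of any directed path from i to j (possibly empty when i = j).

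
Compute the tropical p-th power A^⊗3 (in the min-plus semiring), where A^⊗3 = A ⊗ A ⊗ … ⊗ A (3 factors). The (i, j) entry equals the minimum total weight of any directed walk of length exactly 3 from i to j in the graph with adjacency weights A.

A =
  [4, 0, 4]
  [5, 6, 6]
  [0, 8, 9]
A^⊗3 =
  [6, 4, 8]
  [9, 6, 10]
  [4, 4, 6]

Each entry (A^⊗3)_ij equals the minimum over all length-3 walks i = v_0 → v_1 → … → v_3 = j of Σ_t A[v_t][v_{t+1}]. For example, for (i, j) = (0, 2) we minimise over 9 possible intermediate vertex sequences; the minimum is 8, attained along the walk 0 → 2 → 0 → 2.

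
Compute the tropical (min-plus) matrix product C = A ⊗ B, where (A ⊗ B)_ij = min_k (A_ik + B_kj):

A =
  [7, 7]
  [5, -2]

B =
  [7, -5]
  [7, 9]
A ⊗ B =
  [14, 2]
  [5, 0]

Apply the min-plus product entry-by-entry:
  C[0][0] = min over k of (A[0][0] + B[0][0] = 7 + 7 = 14, A[0][1] + B[1][0] = 7 + 7 = 14) = 14 (attained at k = 0)
  C[0][1] = min over k of (A[0][0] + B[0][1] = 7 + -5 = 2, A[0][1] + B[1][1] = 7 + 9 = 16) = 2 (attained at k = 0)
  C[1][0] = min over k of (A[1][0] + B[0][0] = 5 + 7 = 12, A[1][1] + B[1][0] = -2 + 7 = 5) = 5 (attained at k = 1)
  C[1][1] = min over k of (A[1][0] + B[0][1] = 5 + -5 = 0, A[1][1] + B[1][1] = -2 + 9 = 7) = 0 (attained at k = 0)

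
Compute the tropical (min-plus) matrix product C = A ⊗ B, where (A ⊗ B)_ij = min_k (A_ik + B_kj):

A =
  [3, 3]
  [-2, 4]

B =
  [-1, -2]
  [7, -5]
A ⊗ B =
  [2, -2]
  [-3, -4]

Apply the min-plus product entry-by-entry:
  C[0][0] = min over k of (A[0][0] + B[0][0] = 3 + -1 = 2, A[0][1] + B[1][0] = 3 + 7 = 10) = 2 (attained at k = 0)
  C[0][1] = min over k of (A[0][0] + B[0][1] = 3 + -2 = 1, A[0][1] + B[1][1] = 3 + -5 = -2) = -2 (attained at k = 1)
  C[1][0] = min over k of (A[1][0] + B[0][0] = -2 + -1 = -3, A[1][1] + B[1][0] = 4 + 7 = 11) = -3 (attained at k = 0)
  C[1][1] = min over k of (A[1][0] + B[0][1] = -2 + -2 = -4, A[1][1] + B[1][1] = 4 + -5 = -1) = -4 (attained at k = 0)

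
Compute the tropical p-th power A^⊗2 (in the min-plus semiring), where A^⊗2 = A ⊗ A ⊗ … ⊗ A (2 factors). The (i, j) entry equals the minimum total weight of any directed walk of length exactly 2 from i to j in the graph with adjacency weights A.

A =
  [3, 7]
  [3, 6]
A^⊗2 =
  [6, 10]
  [6, 10]

Each entry (A^⊗2)_ij equals the minimum over all length-2 walks i = v_0 → v_1 → … → v_2 = j of Σ_t A[v_t][v_{t+1}]. For example, for (i, j) = (0, 1) we minimise over 2 possible intermediate vertex sequences; the minimum is 10, attained along the walk 0 → 0 → 1.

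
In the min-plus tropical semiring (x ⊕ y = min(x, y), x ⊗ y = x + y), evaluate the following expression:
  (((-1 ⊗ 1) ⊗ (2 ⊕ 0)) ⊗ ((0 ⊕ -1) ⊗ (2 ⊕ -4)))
(((-1 ⊗ 1) ⊗ (2 ⊕ 0)) ⊗ ((0 ⊕ -1) ⊗ (2 ⊕ -4))) = -5

Expand innermost to outermost. Recall ⊕ takes the minimum of its arguments and ⊗ takes their sum. Working out the expression (((-1 ⊗ 1) ⊗ (2 ⊕ 0)) ⊗ ((0 ⊕ -1) ⊗ (2 ⊕ -4))) gives -5.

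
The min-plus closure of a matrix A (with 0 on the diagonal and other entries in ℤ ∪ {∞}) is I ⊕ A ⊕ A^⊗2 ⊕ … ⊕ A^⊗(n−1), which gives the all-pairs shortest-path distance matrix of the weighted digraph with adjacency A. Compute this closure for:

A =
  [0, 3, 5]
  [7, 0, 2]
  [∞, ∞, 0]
Closure =
  [0, 3, 5]
  [7, 0, 2]
  [∞, ∞, 0]

This is the Floyd-Warshall all-pairs shortest-path computation. For each intermediate vertex k = 0, 1, …, 2, update dist[i][j] ← min(dist[i][j], dist[i][k] + dist[k][j]). The final matrix gives, for each (i, j), the minimum total weight of any directed path from i to j (possibly empty when i = j).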